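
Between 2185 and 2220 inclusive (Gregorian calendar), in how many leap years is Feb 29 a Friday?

Leap years in 2185–2220: 8 of them.
Feb 29 weekday advances by 5 (mod 7) from one leap year to the next four years later (or differs when a century non-leap intervenes).
Leap-day weekdays: 2188:Fri✓ 2192:Wed 2196:Mon 2204:Wed 2208:Mon 2212:Sat 2216:Thu 2220:Tue
Friday: 2188 → 1.

1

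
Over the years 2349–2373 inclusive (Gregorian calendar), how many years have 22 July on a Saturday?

Track 22 July's weekday year by year (advancing +1, or +2 across a Feb 29):
  2349: Fri  2350: Sat (+1) ✓  2351: Sun (+1)  2352: Tue (+2)  2353: Wed (+1)
  2354: Thu (+1)  2355: Fri (+1)  2356: Sun (+2)  2357: Mon (+1)  2358: Tue (+1)
  2359: Wed (+1)  2360: Fri (+2)  2361: Sat (+1) ✓  2362: Sun (+1)  2363: Mon (+1)
  2364: Wed (+2)  2365: Thu (+1)  2366: Fri (+1)  2367: Sat (+1) ✓  2368: Mon (+2)
  2369: Tue (+1)  2370: Wed (+1)  2371: Thu (+1)  2372: Sat (+2) ✓  2373: Sun (+1)
Saturday years: 2350, 2361, 2367, 2372 — 4 in total.

4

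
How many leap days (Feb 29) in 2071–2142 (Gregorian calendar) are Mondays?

Leap years in 2071–2142: 17 of them.
Feb 29 weekday advances by 5 (mod 7) from one leap year to the next four years later (or differs when a century non-leap intervenes).
Leap-day weekdays: 2072:Mon✓ 2076:Sat 2080:Thu 2084:Tue 2088:Sun 2092:Fri 2096:Wed 2104:Fri 2108:Wed 2112:Mon✓ 2116:Sat 2120:Thu 2124:Tue 2128:Sun 2132:Fri 2136:Wed 2140:Mon✓
Monday: 2072, 2112, 2140 → 3.

3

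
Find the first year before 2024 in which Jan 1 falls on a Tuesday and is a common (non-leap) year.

2019

Jan 1 advances by 2 weekdays after a leap year and by 1 after a common year.
2024: Jan 1 is Monday (leap).
2023: Sunday
2022: Saturday
2021: Friday
2020: Wednesday (leap)
2019: Tuesday
2019 begins on a Tuesday and is a common year.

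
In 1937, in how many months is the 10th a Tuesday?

Check the 10th of each month of 1937: Jan 10: Sun, Feb 10: Wed, Mar 10: Wed, Apr 10: Sat, May 10: Mon, Jun 10: Thu, Jul 10: Sat, Aug 10: Tue, Sep 10: Fri, Oct 10: Sun, Nov 10: Wed, Dec 10: Fri.
Tuesday occurs in August — 1 month.

1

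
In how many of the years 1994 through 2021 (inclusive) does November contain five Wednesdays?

8

November has 30 days; it has five Wednesdays when Wednesday falls among the first (month-length − 28) days — i.e. when November 1 is one of Wednesday/Tuesday.
November 1 by year: 1994:Tue✓ 1995:Wed✓ 1996:Fri 1997:Sat 1998:Sun 1999:Mon 2000:Wed✓ 2001:Thu 2002:Fri 2003:Sat 2004:Mon 2005:Tue✓ 2006:Wed✓ 2007:Thu 2008:Sat 2009:Sun 2010:Mon 2011:Tue✓ 2012:Thu 2013:Fri 2014:Sat 2015:Sun 2016:Tue✓ 2017:Wed✓ 2018:Thu 2019:Fri 2020:Sun 2021:Mon
Years with five Wednesdays: 1994, 1995, 2000, 2005, 2006, 2011, 2016, 2017 → 8.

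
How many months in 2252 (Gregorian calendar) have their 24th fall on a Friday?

Check the 24th of each month of 2252: Jan 24: Sat, Feb 24: Tue, Mar 24: Wed, Apr 24: Sat, May 24: Mon, Jun 24: Thu, Jul 24: Sat, Aug 24: Tue, Sep 24: Fri, Oct 24: Sun, Nov 24: Wed, Dec 24: Fri.
Friday occurs in September, December — 2 months.

2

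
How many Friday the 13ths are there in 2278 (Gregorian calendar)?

Check the 13th of each month of 2278: Jan 13: Sun, Feb 13: Wed, Mar 13: Wed, Apr 13: Sat, May 13: Mon, Jun 13: Thu, Jul 13: Sat, Aug 13: Tue, Sep 13: Fri, Oct 13: Sun, Nov 13: Wed, Dec 13: Fri.
Friday occurs in September, December — 2 months.

2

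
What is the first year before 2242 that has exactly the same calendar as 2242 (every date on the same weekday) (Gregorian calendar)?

2231

Two years share a calendar iff Jan 1 falls on the same weekday and both are leap or both are common. 2242: Jan 1 is Saturday, common year.
2241: Jan 1 Friday, common
2240: Jan 1 Wednesday, leap
2239: Jan 1 Tuesday, common
2238: Jan 1 Monday, common
2237: Jan 1 Sunday, common
2236: Jan 1 Friday, leap
2235: Jan 1 Thursday, common
2234: Jan 1 Wednesday, common
2233: Jan 1 Tuesday, common
2232: Jan 1 Sunday, leap
2231: Jan 1 Saturday, common
2231 matches on both conditions.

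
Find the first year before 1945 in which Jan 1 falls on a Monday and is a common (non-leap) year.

Jan 1 advances by 2 weekdays after a leap year and by 1 after a common year.
1945: Jan 1 is Monday.
1944: Saturday (leap)
1943: Friday
1942: Thursday
1941: Wednesday
1940: Monday (leap)
1939: Sunday
1938: Saturday
1937: Friday
1936: Wednesday (leap)
1935: Tuesday
1934: Monday
1934 begins on a Monday and is a common year.

1934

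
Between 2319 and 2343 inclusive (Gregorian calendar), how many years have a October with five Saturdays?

October has 31 days; it has five Saturdays when Saturday falls among the first (month-length − 28) days — i.e. when October 1 is one of Saturday/Friday/Thursday.
October 1 by year: 2319:Wed 2320:Fri✓ 2321:Sat✓ 2322:Sun 2323:Mon 2324:Wed 2325:Thu✓ 2326:Fri✓ 2327:Sat✓ 2328:Mon 2329:Tue 2330:Wed 2331:Thu✓ 2332:Sat✓ 2333:Sun 2334:Mon 2335:Tue 2336:Thu✓ 2337:Fri✓ 2338:Sat✓ 2339:Sun 2340:Tue 2341:Wed 2342:Thu✓ 2343:Fri✓
Years with five Saturdays: 2320, 2321, 2325, 2326, 2327, 2331, 2332, 2336, 2337, 2338, 2342, 2343 → 12.

12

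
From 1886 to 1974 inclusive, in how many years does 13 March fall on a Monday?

13

Track 13 March's weekday year by year (advancing +1, or +2 across a Feb 29):
  1886: Sat  1887: Sun (+1)  1888: Tue (+2)  1889: Wed (+1)  1890: Thu (+1)
  1891: Fri (+1)  1892: Sun (+2)  1893: Mon (+1) ✓  1894: Tue (+1)  1895: Wed (+1)
  1896: Fri (+2)  1897: Sat (+1)  1898: Sun (+1)  1899: Mon (+1) ✓  … (61 more years) …
  1961: Mon (+1) ✓  1962: Tue (+1)  1963: Wed (+1)  1964: Fri (+2)  1965: Sat (+1)
  1966: Sun (+1)  1967: Mon (+1) ✓  1968: Wed (+2)  1969: Thu (+1)  1970: Fri (+1)
  1971: Sat (+1)  1972: Mon (+2) ✓  1973: Tue (+1)  1974: Wed (+1)
Monday years: 1893, 1899, 1905, 1911, 1916, 1922, 1933, 1939, 1944, 1950, 1961, 1967, 1972 — 13 in total.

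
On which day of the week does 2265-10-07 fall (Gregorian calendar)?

January 1, 2265 is a Sunday.
October 7 is day 280 of the year, i.e. 279 days after Jan 1.
279 mod 7 = 6, so advance 6 weekdays from Sunday: Saturday.

Saturday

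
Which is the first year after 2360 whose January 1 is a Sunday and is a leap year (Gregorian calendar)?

2384

Jan 1 advances by 2 weekdays after a leap year and by 1 after a common year.
2360: Jan 1 is Friday (leap).
2361: Sunday
2362: Monday
2363: Tuesday
2364: Wednesday (leap)
2365: Friday
2366: Saturday
2367: Sunday
2368: Monday (leap)
2369: Wednesday
2370: Thursday
2371: Friday
2372: Saturday (leap)
2373: Monday
2374: Tuesday
2375: Wednesday
2376: Thursday (leap)
2377: Saturday
2378: Sunday
2379: Monday
2380: Tuesday (leap)
2381: Thursday
2382: Friday
2383: Saturday
2384: Sunday (leap)
2384 begins on a Sunday and is a leap year.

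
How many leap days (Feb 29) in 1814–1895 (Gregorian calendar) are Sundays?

3

Leap years in 1814–1895: 20 of them.
Feb 29 weekday advances by 5 (mod 7) from one leap year to the next four years later (or differs when a century non-leap intervenes).
Leap-day weekdays: 1816:Thu 1820:Tue 1824:Sun✓ 1828:Fri 1832:Wed 1836:Mon 1840:Sat 1844:Thu 1848:Tue 1852:Sun✓ 1856:Fri 1860:Wed 1864:Mon 1868:Sat 1872:Thu 1876:Tue 1880:Sun✓ 1884:Fri 1888:Wed 1892:Mon
Sunday: 1824, 1852, 1880 → 3.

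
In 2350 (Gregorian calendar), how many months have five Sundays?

A month of length L has five Sundays iff its first Sunday is on day ≤ L−28 (so day 1–3 in a 31-day month, 1–2 in a 30-day month, day 1 in a leap February).
Checking each month of 2350: Jan starts Sun (31d) ✓; Feb starts Wed (28d); Mar starts Wed (31d); Apr starts Sat (30d) ✓; May starts Mon (31d); Jun starts Thu (30d); Jul starts Sat (31d) ✓; Aug starts Tue (31d); Sep starts Fri (30d); Oct starts Sun (31d) ✓; Nov starts Wed (30d); Dec starts Fri (31d) ✓.
Five-Sunday months: January, April, July, October, December → 5.

5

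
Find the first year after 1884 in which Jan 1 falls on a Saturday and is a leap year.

Jan 1 advances by 2 weekdays after a leap year and by 1 after a common year.
1884: Jan 1 is Tuesday (leap).
1885: Thursday
1886: Friday
1887: Saturday
1888: Sunday (leap)
1889: Tuesday
1890: Wednesday
1891: Thursday
1892: Friday (leap)
1893: Sunday
1894: Monday
1895: Tuesday
1896: Wednesday (leap)
1897: Friday
1898: Saturday
1899: Sunday
1900: Monday
1901: Tuesday
1902: Wednesday
1903: Thursday
1904: Friday (leap)
1905: Sunday
1906: Monday
1907: Tuesday
1908: Wednesday (leap)
1909: Friday
1910: Saturday
1911: Sunday
1912: Monday (leap)
1913: Wednesday
1914: Thursday
1915: Friday
1916: Saturday (leap)
1916 begins on a Saturday and is a leap year.

1916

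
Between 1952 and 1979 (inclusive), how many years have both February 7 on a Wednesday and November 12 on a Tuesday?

Check each year's weekday for February 7 and November 12:
  1952: Thu/Wed  1953: Sat/Thu  1954: Sun/Fri  1955: Mon/Sat  1956: Tue/Mon  1957: Thu/Tue  1958: Fri/Wed  1959: Sat/Thu  1960: Sun/Sat  1961: Tue/Sun  1962: Wed/Mon  1963: Thu/Tue  1964: Fri/Thu  1965: Sun/Fri  1966: Mon/Sat  1967: Tue/Sun  1968: Wed/Tue ✓  1969: Fri/Wed  1970: Sat/Thu  1971: Sun/Fri  1972: Mon/Sun  1973: Wed/Mon  1974: Thu/Tue  1975: Fri/Wed  1976: Sat/Fri  1977: Mon/Sat  1978: Tue/Sun  1979: Wed/Mon
Both conditions hold in: 1968 — 1.

1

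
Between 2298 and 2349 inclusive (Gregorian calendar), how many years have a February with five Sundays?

February has 28 days (29 in leap years); it has five Sundays when Sunday falls among the first (month-length − 28) days — i.e. when February 1 is Sunday in a leap year (never in a common year).
February 1 by year: 2298:Tue 2299:Wed 2300:Thu 2301:Fri 2302:Sat 2303:Sun 2304:Mon 2305:Wed 2306:Thu 2307:Fri 2308:Sat 2309:Mon 2310:Tue 2311:Wed 2312:Thu …(22 more)… 2335:Fri 2336:Sat 2337:Mon 2338:Tue 2339:Wed 2340:Thu 2341:Sat 2342:Sun 2343:Mon 2344:Tue 2345:Thu 2346:Fri 2347:Sat 2348:Sun✓ 2349:Tue
Years with five Sundays: 2320, 2348 → 2.

2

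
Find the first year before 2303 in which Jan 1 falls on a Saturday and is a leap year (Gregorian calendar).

2276

Jan 1 advances by 2 weekdays after a leap year and by 1 after a common year.
2303: Jan 1 is Thursday.
2302: Wednesday
2301: Tuesday
2300: Monday
2299: Sunday
2298: Saturday
2297: Friday
2296: Wednesday (leap)
2295: Tuesday
2294: Monday
2293: Sunday
2292: Friday (leap)
2291: Thursday
2290: Wednesday
2289: Tuesday
2288: Sunday (leap)
2287: Saturday
2286: Friday
2285: Thursday
2284: Tuesday (leap)
2283: Monday
2282: Sunday
2281: Saturday
2280: Thursday (leap)
2279: Wednesday
2278: Tuesday
2277: Monday
2276: Saturday (leap)
2276 begins on a Saturday and is a leap year.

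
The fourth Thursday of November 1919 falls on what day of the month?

November 1, 1919 is a Saturday, so the first Thursday is the 6th.
The fourth Thursday is 6 + 21 = 27.

27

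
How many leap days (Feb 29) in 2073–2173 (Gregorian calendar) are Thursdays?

Leap years in 2073–2173: 24 of them.
Feb 29 weekday advances by 5 (mod 7) from one leap year to the next four years later (or differs when a century non-leap intervenes).
Leap-day weekdays: 2076:Sat 2080:Thu✓ 2084:Tue 2088:Sun 2092:Fri 2096:Wed 2104:Fri 2108:Wed 2112:Mon 2116:Sat 2120:Thu✓ 2124:Tue 2128:Sun 2132:Fri 2136:Wed 2140:Mon 2144:Sat 2148:Thu✓ 2152:Tue 2156:Sun 2160:Fri 2164:Wed 2168:Mon 2172:Sat
Thursday: 2080, 2120, 2148 → 3.

3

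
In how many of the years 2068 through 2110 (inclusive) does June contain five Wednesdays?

June has 30 days; it has five Wednesdays when Wednesday falls among the first (month-length − 28) days — i.e. when June 1 is one of Wednesday/Tuesday.
June 1 by year: 2068:Fri 2069:Sat 2070:Sun 2071:Mon 2072:Wed✓ 2073:Thu 2074:Fri 2075:Sat 2076:Mon 2077:Tue✓ 2078:Wed✓ 2079:Thu 2080:Sat 2081:Sun 2082:Mon …(13 more)… 2096:Fri 2097:Sat 2098:Sun 2099:Mon 2100:Tue✓ 2101:Wed✓ 2102:Thu 2103:Fri 2104:Sun 2105:Mon 2106:Tue✓ 2107:Wed✓ 2108:Fri 2109:Sat 2110:Sun
Years with five Wednesdays: 2072, 2077, 2078, 2083, 2088, 2089, 2094, 2095, 2100, 2101, 2106, 2107 → 12.

12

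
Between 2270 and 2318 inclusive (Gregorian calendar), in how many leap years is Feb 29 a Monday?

2

Leap years in 2270–2318: 11 of them.
Feb 29 weekday advances by 5 (mod 7) from one leap year to the next four years later (or differs when a century non-leap intervenes).
Leap-day weekdays: 2272:Thu 2276:Tue 2280:Sun 2284:Fri 2288:Wed 2292:Mon✓ 2296:Sat 2304:Mon✓ 2308:Sat 2312:Thu 2316:Tue
Monday: 2292, 2304 → 2.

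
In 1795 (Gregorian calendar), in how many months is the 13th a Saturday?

Check the 13th of each month of 1795: Jan 13: Tue, Feb 13: Fri, Mar 13: Fri, Apr 13: Mon, May 13: Wed, Jun 13: Sat, Jul 13: Mon, Aug 13: Thu, Sep 13: Sun, Oct 13: Tue, Nov 13: Fri, Dec 13: Sun.
Saturday occurs in June — 1 month.

1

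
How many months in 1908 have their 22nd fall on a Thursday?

Check the 22nd of each month of 1908: Jan 22: Wed, Feb 22: Sat, Mar 22: Sun, Apr 22: Wed, May 22: Fri, Jun 22: Mon, Jul 22: Wed, Aug 22: Sat, Sep 22: Tue, Oct 22: Thu, Nov 22: Sun, Dec 22: Tue.
Thursday occurs in October — 1 month.

1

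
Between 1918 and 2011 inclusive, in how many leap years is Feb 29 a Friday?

4

Leap years in 1918–2011: 23 of them.
Feb 29 weekday advances by 5 (mod 7) from one leap year to the next four years later (or differs when a century non-leap intervenes).
Leap-day weekdays: 1920:Sun 1924:Fri✓ 1928:Wed 1932:Mon 1936:Sat 1940:Thu 1944:Tue 1948:Sun 1952:Fri✓ 1956:Wed 1960:Mon 1964:Sat 1968:Thu 1972:Tue 1976:Sun 1980:Fri✓ 1984:Wed 1988:Mon 1992:Sat 1996:Thu 2000:Tue 2004:Sun 2008:Fri✓
Friday: 1924, 1952, 1980, 2008 → 4.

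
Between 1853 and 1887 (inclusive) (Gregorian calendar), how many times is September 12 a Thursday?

Track September 12's weekday year by year (advancing +1, or +2 across a Feb 29):
  1853: Mon  1854: Tue (+1)  1855: Wed (+1)  1856: Fri (+2)  1857: Sat (+1)
  1858: Sun (+1)  1859: Mon (+1)  1860: Wed (+2)  1861: Thu (+1) ✓  1862: Fri (+1)
  1863: Sat (+1)  1864: Mon (+2)  1865: Tue (+1)  1866: Wed (+1)  … (7 more years) …
  1874: Sat (+1)  1875: Sun (+1)  1876: Tue (+2)  1877: Wed (+1)  1878: Thu (+1) ✓
  1879: Fri (+1)  1880: Sun (+2)  1881: Mon (+1)  1882: Tue (+1)  1883: Wed (+1)
  1884: Fri (+2)  1885: Sat (+1)  1886: Sun (+1)  1887: Mon (+1)
Thursday years: 1861, 1867, 1872, 1878 — 4 in total.

4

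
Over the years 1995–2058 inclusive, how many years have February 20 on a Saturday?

Track February 20's weekday year by year (advancing +1, or +2 across a Feb 29):
  1995: Mon  1996: Tue (+1)  1997: Thu (+2)  1998: Fri (+1)  1999: Sat (+1) ✓
  2000: Sun (+1)  2001: Tue (+2)  2002: Wed (+1)  2003: Thu (+1)  2004: Fri (+1)
  2005: Sun (+2)  2006: Mon (+1)  2007: Tue (+1)  2008: Wed (+1)  … (36 more years) …
  2045: Mon (+2)  2046: Tue (+1)  2047: Wed (+1)  2048: Thu (+1)  2049: Sat (+2) ✓
  2050: Sun (+1)  2051: Mon (+1)  2052: Tue (+1)  2053: Thu (+2)  2054: Fri (+1)
  2055: Sat (+1) ✓  2056: Sun (+1)  2057: Tue (+2)  2058: Wed (+1)
Saturday years: 1999, 2010, 2016, 2021, 2027, 2038, 2044, 2049, 2055 — 9 in total.

9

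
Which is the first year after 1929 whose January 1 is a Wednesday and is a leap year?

1936

Jan 1 advances by 2 weekdays after a leap year and by 1 after a common year.
1929: Jan 1 is Tuesday.
1930: Wednesday
1931: Thursday
1932: Friday (leap)
1933: Sunday
1934: Monday
1935: Tuesday
1936: Wednesday (leap)
1936 begins on a Wednesday and is a leap year.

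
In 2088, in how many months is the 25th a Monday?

Check the 25th of each month of 2088: Jan 25: Sun, Feb 25: Wed, Mar 25: Thu, Apr 25: Sun, May 25: Tue, Jun 25: Fri, Jul 25: Sun, Aug 25: Wed, Sep 25: Sat, Oct 25: Mon, Nov 25: Thu, Dec 25: Sat.
Monday occurs in October — 1 month.

1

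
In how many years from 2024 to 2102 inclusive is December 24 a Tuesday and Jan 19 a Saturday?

8

Check each year's weekday for December 24 and Jan 19:
  2024: Tue/Fri  2025: Wed/Sun  2026: Thu/Mon  2027: Fri/Tue  2028: Sun/Wed  2029: Mon/Fri  2030: Tue/Sat ✓  2031: Wed/Sun  2032: Fri/Mon  2033: Sat/Wed  2034: Sun/Thu  2035: Mon/Fri  2036: Wed/Sat  2037: Thu/Mon  …(51 more)…  2089: Sat/Wed  2090: Sun/Thu  2091: Mon/Fri  2092: Wed/Sat  2093: Thu/Mon  2094: Fri/Tue  2095: Sat/Wed  2096: Mon/Thu  2097: Tue/Sat ✓  2098: Wed/Sun  2099: Thu/Mon  2100: Fri/Tue  2101: Sat/Wed  2102: Sun/Thu
Both conditions hold in: 2030, 2041, 2047, 2058, 2069, 2075, 2086, 2097 — 8.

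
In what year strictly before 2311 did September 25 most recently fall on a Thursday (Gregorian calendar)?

From one year to the next, a fixed date's weekday advances by 1, or by 2 when a Feb 29 lies between the two dates.
2311: September 25 is Monday.
2310: Sunday (−1)
2309: Saturday (−1)
2308: Friday (−1)
2307: Wednesday (−2)
2306: Tuesday (−1)
2305: Monday (−1)
2304: Sunday (−1)
2303: Friday (−2)
2302: Thursday (−1)
September 25 falls on a Thursday in 2302.

2302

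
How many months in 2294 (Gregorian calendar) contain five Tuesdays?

4

A month of length L has five Tuesdays iff its first Tuesday is on day ≤ L−28 (so day 1–3 in a 31-day month, 1–2 in a 30-day month, day 1 in a leap February).
Checking each month of 2294: Jan starts Mon (31d) ✓; Feb starts Thu (28d); Mar starts Thu (31d); Apr starts Sun (30d); May starts Tue (31d) ✓; Jun starts Fri (30d); Jul starts Sun (31d) ✓; Aug starts Wed (31d); Sep starts Sat (30d); Oct starts Mon (31d) ✓; Nov starts Thu (30d); Dec starts Sat (31d).
Five-Tuesday months: January, May, July, October → 4.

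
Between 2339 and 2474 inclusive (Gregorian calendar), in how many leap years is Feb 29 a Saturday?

Leap years in 2339–2474: 34 of them.
Feb 29 weekday advances by 5 (mod 7) from one leap year to the next four years later (or differs when a century non-leap intervenes).
Leap-day weekdays: 2340:Thu 2344:Tue 2348:Sun 2352:Fri 2356:Wed 2360:Mon 2364:Sat✓ 2368:Thu 2372:Tue 2376:Sun 2380:Fri 2384:Wed 2388:Mon …(8 more)… 2424:Thu 2428:Tue 2432:Sun 2436:Fri 2440:Wed 2444:Mon 2448:Sat✓ 2452:Thu 2456:Tue 2460:Sun 2464:Fri 2468:Wed 2472:Mon
Saturday: 2364, 2392, 2420, 2448 → 4.

4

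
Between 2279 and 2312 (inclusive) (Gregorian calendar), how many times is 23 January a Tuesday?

Track 23 January's weekday year by year (advancing +1, or +2 across a Feb 29):
  2279: Thu  2280: Fri (+1)  2281: Sun (+2)  2282: Mon (+1)  2283: Tue (+1) ✓
  2284: Wed (+1)  2285: Fri (+2)  2286: Sat (+1)  2287: Sun (+1)  2288: Mon (+1)
  2289: Wed (+2)  2290: Thu (+1)  2291: Fri (+1)  2292: Sat (+1)  … (6 more years) …
  2299: Mon (+1)  2300: Tue (+1) ✓  2301: Wed (+1)  2302: Thu (+1)  2303: Fri (+1)
  2304: Sat (+1)  2305: Mon (+2)  2306: Tue (+1) ✓  2307: Wed (+1)  2308: Thu (+1)
  2309: Sat (+2)  2310: Sun (+1)  2311: Mon (+1)  2312: Tue (+1) ✓
Tuesday years: 2283, 2294, 2300, 2306, 2312 — 5 in total.

5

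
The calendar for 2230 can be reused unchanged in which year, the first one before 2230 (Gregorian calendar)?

2219

Two years share a calendar iff Jan 1 falls on the same weekday and both are leap or both are common. 2230: Jan 1 is Friday, common year.
2229: Jan 1 Thursday, common
2228: Jan 1 Tuesday, leap
2227: Jan 1 Monday, common
2226: Jan 1 Sunday, common
2225: Jan 1 Saturday, common
2224: Jan 1 Thursday, leap
2223: Jan 1 Wednesday, common
2222: Jan 1 Tuesday, common
2221: Jan 1 Monday, common
2220: Jan 1 Saturday, leap
2219: Jan 1 Friday, common
2219 matches on both conditions.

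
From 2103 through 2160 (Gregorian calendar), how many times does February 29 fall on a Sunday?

Leap years in 2103–2160: 15 of them.
Feb 29 weekday advances by 5 (mod 7) from one leap year to the next four years later (or differs when a century non-leap intervenes).
Leap-day weekdays: 2104:Fri 2108:Wed 2112:Mon 2116:Sat 2120:Thu 2124:Tue 2128:Sun✓ 2132:Fri 2136:Wed 2140:Mon 2144:Sat 2148:Thu 2152:Tue 2156:Sun✓ 2160:Fri
Sunday: 2128, 2156 → 2.

2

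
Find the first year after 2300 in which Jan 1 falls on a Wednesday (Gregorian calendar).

2302

Jan 1 advances by 2 weekdays after a leap year and by 1 after a common year.
2300: Jan 1 is Monday.
2301: Tuesday
2302: Wednesday
2302 begins on a Wednesday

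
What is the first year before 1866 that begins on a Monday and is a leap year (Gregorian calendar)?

Jan 1 advances by 2 weekdays after a leap year and by 1 after a common year.
1866: Jan 1 is Monday.
1865: Sunday
1864: Friday (leap)
1863: Thursday
1862: Wednesday
1861: Tuesday
1860: Sunday (leap)
1859: Saturday
1858: Friday
1857: Thursday
1856: Tuesday (leap)
1855: Monday
1854: Sunday
1853: Saturday
1852: Thursday (leap)
1851: Wednesday
1850: Tuesday
1849: Monday
1848: Saturday (leap)
1847: Friday
1846: Thursday
1845: Wednesday
1844: Monday (leap)
1844 begins on a Monday and is a leap year.

1844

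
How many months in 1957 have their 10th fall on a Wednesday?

2

Check the 10th of each month of 1957: Jan 10: Thu, Feb 10: Sun, Mar 10: Sun, Apr 10: Wed, May 10: Fri, Jun 10: Mon, Jul 10: Wed, Aug 10: Sat, Sep 10: Tue, Oct 10: Thu, Nov 10: Sun, Dec 10: Tue.
Wednesday occurs in April, July — 2 months.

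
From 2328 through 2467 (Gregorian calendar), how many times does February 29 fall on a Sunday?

Leap years in 2328–2467: 35 of them.
Feb 29 weekday advances by 5 (mod 7) from one leap year to the next four years later (or differs when a century non-leap intervenes).
Leap-day weekdays: 2328:Wed 2332:Mon 2336:Sat 2340:Thu 2344:Tue 2348:Sun✓ 2352:Fri 2356:Wed 2360:Mon 2364:Sat 2368:Thu 2372:Tue 2376:Sun✓ …(9 more)… 2416:Mon 2420:Sat 2424:Thu 2428:Tue 2432:Sun✓ 2436:Fri 2440:Wed 2444:Mon 2448:Sat 2452:Thu 2456:Tue 2460:Sun✓ 2464:Fri
Sunday: 2348, 2376, 2404, 2432, 2460 → 5.

5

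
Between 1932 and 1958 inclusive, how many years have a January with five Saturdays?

January has 31 days; it has five Saturdays when Saturday falls among the first (month-length − 28) days — i.e. when January 1 is one of Saturday/Friday/Thursday.
January 1 by year: 1932:Fri✓ 1933:Sun 1934:Mon 1935:Tue 1936:Wed 1937:Fri✓ 1938:Sat✓ 1939:Sun 1940:Mon 1941:Wed 1942:Thu✓ 1943:Fri✓ 1944:Sat✓ 1945:Mon 1946:Tue 1947:Wed 1948:Thu✓ 1949:Sat✓ 1950:Sun 1951:Mon 1952:Tue 1953:Thu✓ 1954:Fri✓ 1955:Sat✓ 1956:Sun 1957:Tue 1958:Wed
Years with five Saturdays: 1932, 1937, 1938, 1942, 1943, 1944, 1948, 1949, 1953, 1954, 1955 → 11.

11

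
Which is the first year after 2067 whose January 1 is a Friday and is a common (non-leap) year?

2077

Jan 1 advances by 2 weekdays after a leap year and by 1 after a common year.
2067: Jan 1 is Saturday.
2068: Sunday (leap)
2069: Tuesday
2070: Wednesday
2071: Thursday
2072: Friday (leap)
2073: Sunday
2074: Monday
2075: Tuesday
2076: Wednesday (leap)
2077: Friday
2077 begins on a Friday and is a common year.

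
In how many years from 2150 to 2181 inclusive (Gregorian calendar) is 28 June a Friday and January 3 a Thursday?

Check each year's weekday for 28 June and January 3:
  2150: Sun/Sat  2151: Mon/Sun  2152: Wed/Mon  2153: Thu/Wed  2154: Fri/Thu ✓  2155: Sat/Fri  2156: Mon/Sat  2157: Tue/Mon  2158: Wed/Tue  2159: Thu/Wed  2160: Sat/Thu  2161: Sun/Sat  2162: Mon/Sun  2163: Tue/Mon  …(4 more)…  2168: Tue/Sun  2169: Wed/Tue  2170: Thu/Wed  2171: Fri/Thu ✓  2172: Sun/Fri  2173: Mon/Sun  2174: Tue/Mon  2175: Wed/Tue  2176: Fri/Wed  2177: Sat/Fri  2178: Sun/Sat  2179: Mon/Sun  2180: Wed/Mon  2181: Thu/Wed
Both conditions hold in: 2154, 2165, 2171 — 3.

3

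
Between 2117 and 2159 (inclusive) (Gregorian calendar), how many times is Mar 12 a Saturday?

Track Mar 12's weekday year by year (advancing +1, or +2 across a Feb 29):
  2117: Fri  2118: Sat (+1) ✓  2119: Sun (+1)  2120: Tue (+2)  2121: Wed (+1)
  2122: Thu (+1)  2123: Fri (+1)  2124: Sun (+2)  2125: Mon (+1)  2126: Tue (+1)
  2127: Wed (+1)  2128: Fri (+2)  2129: Sat (+1) ✓  2130: Sun (+1)  … (15 more years) …
  2146: Sat (+1) ✓  2147: Sun (+1)  2148: Tue (+2)  2149: Wed (+1)  2150: Thu (+1)
  2151: Fri (+1)  2152: Sun (+2)  2153: Mon (+1)  2154: Tue (+1)  2155: Wed (+1)
  2156: Fri (+2)  2157: Sat (+1) ✓  2158: Sun (+1)  2159: Mon (+1)
Saturday years: 2118, 2129, 2135, 2140, 2146, 2157 — 6 in total.

6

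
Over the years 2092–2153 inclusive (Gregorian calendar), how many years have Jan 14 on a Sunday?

Track Jan 14's weekday year by year (advancing +1, or +2 across a Feb 29):
  2092: Mon  2093: Wed (+2)  2094: Thu (+1)  2095: Fri (+1)  2096: Sat (+1)
  2097: Mon (+2)  2098: Tue (+1)  2099: Wed (+1)  2100: Thu (+1)  2101: Fri (+1)
  2102: Sat (+1)  2103: Sun (+1) ✓  2104: Mon (+1)  2105: Wed (+2)  … (34 more years) …
  2140: Thu (+1)  2141: Sat (+2)  2142: Sun (+1) ✓  2143: Mon (+1)  2144: Tue (+1)
  2145: Thu (+2)  2146: Fri (+1)  2147: Sat (+1)  2148: Sun (+1) ✓  2149: Tue (+2)
  2150: Wed (+1)  2151: Thu (+1)  2152: Fri (+1)  2153: Sun (+2) ✓
Sunday years: 2103, 2114, 2120, 2125, 2131, 2142, 2148, 2153 — 8 in total.

8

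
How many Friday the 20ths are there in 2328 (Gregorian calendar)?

Check the 20th of each month of 2328: Jan 20: Fri, Feb 20: Mon, Mar 20: Tue, Apr 20: Fri, May 20: Sun, Jun 20: Wed, Jul 20: Fri, Aug 20: Mon, Sep 20: Thu, Oct 20: Sat, Nov 20: Tue, Dec 20: Thu.
Friday occurs in January, April, July — 3 months.

3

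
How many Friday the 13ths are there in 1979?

2

Check the 13th of each month of 1979: Jan 13: Sat, Feb 13: Tue, Mar 13: Tue, Apr 13: Fri, May 13: Sun, Jun 13: Wed, Jul 13: Fri, Aug 13: Mon, Sep 13: Thu, Oct 13: Sat, Nov 13: Tue, Dec 13: Thu.
Friday occurs in April, July — 2 months.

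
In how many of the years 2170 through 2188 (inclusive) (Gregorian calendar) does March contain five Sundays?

8

March has 31 days; it has five Sundays when Sunday falls among the first (month-length − 28) days — i.e. when March 1 is one of Sunday/Saturday/Friday.
March 1 by year: 2170:Thu 2171:Fri✓ 2172:Sun✓ 2173:Mon 2174:Tue 2175:Wed 2176:Fri✓ 2177:Sat✓ 2178:Sun✓ 2179:Mon 2180:Wed 2181:Thu 2182:Fri✓ 2183:Sat✓ 2184:Mon 2185:Tue 2186:Wed 2187:Thu 2188:Sat✓
Years with five Sundays: 2171, 2172, 2176, 2177, 2178, 2182, 2183, 2188 → 8.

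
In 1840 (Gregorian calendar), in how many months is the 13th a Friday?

2

Check the 13th of each month of 1840: Jan 13: Mon, Feb 13: Thu, Mar 13: Fri, Apr 13: Mon, May 13: Wed, Jun 13: Sat, Jul 13: Mon, Aug 13: Thu, Sep 13: Sun, Oct 13: Tue, Nov 13: Fri, Dec 13: Sun.
Friday occurs in March, November — 2 months.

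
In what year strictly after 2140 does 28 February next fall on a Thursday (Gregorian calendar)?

From one year to the next, a fixed date's weekday advances by 1, or by 2 when a Feb 29 lies between the two dates.
2140: February 28 is Sunday.
2141: Tuesday (+2)
2142: Wednesday (+1)
2143: Thursday (+1)
28 February falls on a Thursday in 2143.

2143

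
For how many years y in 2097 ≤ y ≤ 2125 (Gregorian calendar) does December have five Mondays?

December has 31 days; it has five Mondays when Monday falls among the first (month-length − 28) days — i.e. when December 1 is one of Monday/Sunday/Saturday.
December 1 by year: 2097:Sun✓ 2098:Mon✓ 2099:Tue 2100:Wed 2101:Thu 2102:Fri 2103:Sat✓ 2104:Mon✓ 2105:Tue 2106:Wed 2107:Thu 2108:Sat✓ 2109:Sun✓ 2110:Mon✓ 2111:Tue 2112:Thu 2113:Fri 2114:Sat✓ 2115:Sun✓ 2116:Tue 2117:Wed 2118:Thu 2119:Fri 2120:Sun✓ 2121:Mon✓ 2122:Tue 2123:Wed 2124:Fri 2125:Sat✓
Years with five Mondays: 2097, 2098, 2103, 2104, 2108, 2109, 2110, 2114, 2115, 2120, 2121, 2125 → 12.

12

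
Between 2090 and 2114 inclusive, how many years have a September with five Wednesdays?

7

September has 30 days; it has five Wednesdays when Wednesday falls among the first (month-length − 28) days — i.e. when September 1 is one of Wednesday/Tuesday.
September 1 by year: 2090:Fri 2091:Sat 2092:Mon 2093:Tue✓ 2094:Wed✓ 2095:Thu 2096:Sat 2097:Sun 2098:Mon 2099:Tue✓ 2100:Wed✓ 2101:Thu 2102:Fri 2103:Sat 2104:Mon 2105:Tue✓ 2106:Wed✓ 2107:Thu 2108:Sat 2109:Sun 2110:Mon 2111:Tue✓ 2112:Thu 2113:Fri 2114:Sat
Years with five Wednesdays: 2093, 2094, 2099, 2100, 2105, 2106, 2111 → 7.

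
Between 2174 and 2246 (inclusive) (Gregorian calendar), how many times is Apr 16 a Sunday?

10

Track Apr 16's weekday year by year (advancing +1, or +2 across a Feb 29):
  2174: Sat  2175: Sun (+1) ✓  2176: Tue (+2)  2177: Wed (+1)  2178: Thu (+1)
  2179: Fri (+1)  2180: Sun (+2) ✓  2181: Mon (+1)  2182: Tue (+1)  2183: Wed (+1)
  2184: Fri (+2)  2185: Sat (+1)  2186: Sun (+1) ✓  2187: Mon (+1)  … (45 more years) …
  2233: Tue (+1)  2234: Wed (+1)  2235: Thu (+1)  2236: Sat (+2)  2237: Sun (+1) ✓
  2238: Mon (+1)  2239: Tue (+1)  2240: Thu (+2)  2241: Fri (+1)  2242: Sat (+1)
  2243: Sun (+1) ✓  2244: Tue (+2)  2245: Wed (+1)  2246: Thu (+1)
Sunday years: 2175, 2180, 2186, 2197, 2209, 2215, 2220, 2226, 2237, 2243 — 10 in total.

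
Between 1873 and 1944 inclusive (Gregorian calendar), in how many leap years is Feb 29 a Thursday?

Leap years in 1873–1944: 17 of them.
Feb 29 weekday advances by 5 (mod 7) from one leap year to the next four years later (or differs when a century non-leap intervenes).
Leap-day weekdays: 1876:Tue 1880:Sun 1884:Fri 1888:Wed 1892:Mon 1896:Sat 1904:Mon 1908:Sat 1912:Thu✓ 1916:Tue 1920:Sun 1924:Fri 1928:Wed 1932:Mon 1936:Sat 1940:Thu✓ 1944:Tue
Thursday: 1912, 1940 → 2.

2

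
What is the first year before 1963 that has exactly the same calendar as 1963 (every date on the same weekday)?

Two years share a calendar iff Jan 1 falls on the same weekday and both are leap or both are common. 1963: Jan 1 is Tuesday, common year.
1962: Jan 1 Monday, common
1961: Jan 1 Sunday, common
1960: Jan 1 Friday, leap
1959: Jan 1 Thursday, common
1958: Jan 1 Wednesday, common
1957: Jan 1 Tuesday, common
1957 matches on both conditions.

1957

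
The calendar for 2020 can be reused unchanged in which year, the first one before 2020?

1992

Two years share a calendar iff Jan 1 falls on the same weekday and both are leap or both are common. 2020: Jan 1 is Wednesday, leap year.
2019: Jan 1 Tuesday, common
2018: Jan 1 Monday, common
2017: Jan 1 Sunday, common
2016: Jan 1 Friday, leap
2015: Jan 1 Thursday, common
2014: Jan 1 Wednesday, common
2013: Jan 1 Tuesday, common
2012: Jan 1 Sunday, leap
2011: Jan 1 Saturday, common
2010: Jan 1 Friday, common
2009: Jan 1 Thursday, common
2008: Jan 1 Tuesday, leap
2007: Jan 1 Monday, common
2006: Jan 1 Sunday, common
2005: Jan 1 Saturday, common
2004: Jan 1 Thursday, leap
2003: Jan 1 Wednesday, common
2002: Jan 1 Tuesday, common
2001: Jan 1 Monday, common
2000: Jan 1 Saturday, leap
1999: Jan 1 Friday, common
1998: Jan 1 Thursday, common
1997: Jan 1 Wednesday, common
1996: Jan 1 Monday, leap
1995: Jan 1 Sunday, common
1994: Jan 1 Saturday, common
1993: Jan 1 Friday, common
1992: Jan 1 Wednesday, leap
1992 matches on both conditions.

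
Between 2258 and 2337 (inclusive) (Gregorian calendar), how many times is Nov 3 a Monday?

Track Nov 3's weekday year by year (advancing +1, or +2 across a Feb 29):
  2258: Wed  2259: Thu (+1)  2260: Sat (+2)  2261: Sun (+1)  2262: Mon (+1) ✓
  2263: Tue (+1)  2264: Thu (+2)  2265: Fri (+1)  2266: Sat (+1)  2267: Sun (+1)
  2268: Tue (+2)  2269: Wed (+1)  2270: Thu (+1)  2271: Fri (+1)  … (52 more years) …
  2324: Mon (+2) ✓  2325: Tue (+1)  2326: Wed (+1)  2327: Thu (+1)  2328: Sat (+2)
  2329: Sun (+1)  2330: Mon (+1) ✓  2331: Tue (+1)  2332: Thu (+2)  2333: Fri (+1)
  2334: Sat (+1)  2335: Sun (+1)  2336: Tue (+2)  2337: Wed (+1)
Monday years: 2262, 2273, 2279, 2284, 2290, 2302, 2313, 2319, 2324, 2330 — 10 in total.

10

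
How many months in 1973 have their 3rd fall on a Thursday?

1

Check the 3rd of each month of 1973: Jan 3: Wed, Feb 3: Sat, Mar 3: Sat, Apr 3: Tue, May 3: Thu, Jun 3: Sun, Jul 3: Tue, Aug 3: Fri, Sep 3: Mon, Oct 3: Wed, Nov 3: Sat, Dec 3: Mon.
Thursday occurs in May — 1 month.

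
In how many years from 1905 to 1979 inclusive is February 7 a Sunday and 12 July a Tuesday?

Check each year's weekday for February 7 and 12 July:
  1905: Tue/Wed  1906: Wed/Thu  1907: Thu/Fri  1908: Fri/Sun  1909: Sun/Mon  1910: Mon/Tue  1911: Tue/Wed  1912: Wed/Fri  1913: Fri/Sat  1914: Sat/Sun  1915: Sun/Mon  1916: Mon/Wed  1917: Wed/Thu  1918: Thu/Fri  …(47 more)…  1966: Mon/Tue  1967: Tue/Wed  1968: Wed/Fri  1969: Fri/Sat  1970: Sat/Sun  1971: Sun/Mon  1972: Mon/Wed  1973: Wed/Thu  1974: Thu/Fri  1975: Fri/Sat  1976: Sat/Mon  1977: Mon/Tue  1978: Tue/Wed  1979: Wed/Thu
Both conditions hold in: 1932, 1960 — 2.

2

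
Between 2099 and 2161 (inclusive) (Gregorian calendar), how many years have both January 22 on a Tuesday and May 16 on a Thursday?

Check each year's weekday for January 22 and May 16:
  2099: Thu/Sat  2100: Fri/Sun  2101: Sat/Mon  2102: Sun/Tue  2103: Mon/Wed  2104: Tue/Fri  2105: Thu/Sat  2106: Fri/Sun  2107: Sat/Mon  2108: Sun/Wed  2109: Tue/Thu ✓  2110: Wed/Fri  2111: Thu/Sat  2112: Fri/Mon  …(35 more)…  2148: Mon/Thu  2149: Wed/Fri  2150: Thu/Sat  2151: Fri/Sun  2152: Sat/Tue  2153: Mon/Wed  2154: Tue/Thu ✓  2155: Wed/Fri  2156: Thu/Sun  2157: Sat/Mon  2158: Sun/Tue  2159: Mon/Wed  2160: Tue/Fri  2161: Thu/Sat
Both conditions hold in: 2109, 2115, 2126, 2137, 2143, 2154 — 6.

6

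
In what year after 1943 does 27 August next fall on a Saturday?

1949

From one year to the next, a fixed date's weekday advances by 1, or by 2 when a Feb 29 lies between the two dates.
1943: August 27 is Friday.
1944: Sunday (+2)
1945: Monday (+1)
1946: Tuesday (+1)
1947: Wednesday (+1)
1948: Friday (+2)
1949: Saturday (+1)
27 August falls on a Saturday in 1949.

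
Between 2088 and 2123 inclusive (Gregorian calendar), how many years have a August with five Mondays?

August has 31 days; it has five Mondays when Monday falls among the first (month-length − 28) days — i.e. when August 1 is one of Monday/Sunday/Saturday.
August 1 by year: 2088:Sun✓ 2089:Mon✓ 2090:Tue 2091:Wed 2092:Fri 2093:Sat✓ 2094:Sun✓ 2095:Mon✓ 2096:Wed 2097:Thu 2098:Fri 2099:Sat✓ 2100:Sun✓ 2101:Mon✓ 2102:Tue …(6 more)… 2109:Thu 2110:Fri 2111:Sat✓ 2112:Mon✓ 2113:Tue 2114:Wed 2115:Thu 2116:Sat✓ 2117:Sun✓ 2118:Mon✓ 2119:Tue 2120:Thu 2121:Fri 2122:Sat✓ 2123:Sun✓
Years with five Mondays: 2088, 2089, 2093, 2094, 2095, 2099, 2100, 2101, 2105, 2106, 2107, 2111, 2112, 2116, 2117, 2118, 2122, 2123 → 18.

18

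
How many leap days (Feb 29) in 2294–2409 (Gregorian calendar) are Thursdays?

4

Leap years in 2294–2409: 28 of them.
Feb 29 weekday advances by 5 (mod 7) from one leap year to the next four years later (or differs when a century non-leap intervenes).
Leap-day weekdays: 2296:Sat 2304:Mon 2308:Sat 2312:Thu✓ 2316:Tue 2320:Sun 2324:Fri 2328:Wed 2332:Mon 2336:Sat 2340:Thu✓ 2344:Tue 2348:Sun 2352:Fri 2356:Wed 2360:Mon 2364:Sat 2368:Thu✓ 2372:Tue 2376:Sun 2380:Fri 2384:Wed 2388:Mon 2392:Sat 2396:Thu✓ 2400:Tue 2404:Sun 2408:Fri
Thursday: 2312, 2340, 2368, 2396 → 4.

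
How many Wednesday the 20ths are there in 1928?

Check the 20th of each month of 1928: Jan 20: Fri, Feb 20: Mon, Mar 20: Tue, Apr 20: Fri, May 20: Sun, Jun 20: Wed, Jul 20: Fri, Aug 20: Mon, Sep 20: Thu, Oct 20: Sat, Nov 20: Tue, Dec 20: Thu.
Wednesday occurs in June — 1 month.

1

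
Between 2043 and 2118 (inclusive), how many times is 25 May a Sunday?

Track 25 May's weekday year by year (advancing +1, or +2 across a Feb 29):
  2043: Mon  2044: Wed (+2)  2045: Thu (+1)  2046: Fri (+1)  2047: Sat (+1)
  2048: Mon (+2)  2049: Tue (+1)  2050: Wed (+1)  2051: Thu (+1)  2052: Sat (+2)
  2053: Sun (+1) ✓  2054: Mon (+1)  2055: Tue (+1)  2056: Thu (+2)  … (48 more years) …
  2105: Mon (+1)  2106: Tue (+1)  2107: Wed (+1)  2108: Fri (+2)  2109: Sat (+1)
  2110: Sun (+1) ✓  2111: Mon (+1)  2112: Wed (+2)  2113: Thu (+1)  2114: Fri (+1)
  2115: Sat (+1)  2116: Mon (+2)  2117: Tue (+1)  2118: Wed (+1)
Sunday years: 2053, 2059, 2064, 2070, 2081, 2087, 2092, 2098, 2104, 2110 — 10 in total.

10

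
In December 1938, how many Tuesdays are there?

4

December 1938 has 31 days and begins on Thursday.
The first Tuesday is December 6.
Tuesdays fall on 6, 13, 20, 27 — that's 4.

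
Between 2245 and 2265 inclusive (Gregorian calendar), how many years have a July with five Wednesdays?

9

July has 31 days; it has five Wednesdays when Wednesday falls among the first (month-length − 28) days — i.e. when July 1 is one of Wednesday/Tuesday/Monday.
July 1 by year: 2245:Tue✓ 2246:Wed✓ 2247:Thu 2248:Sat 2249:Sun 2250:Mon✓ 2251:Tue✓ 2252:Thu 2253:Fri 2254:Sat 2255:Sun 2256:Tue✓ 2257:Wed✓ 2258:Thu 2259:Fri 2260:Sun 2261:Mon✓ 2262:Tue✓ 2263:Wed✓ 2264:Fri 2265:Sat
Years with five Wednesdays: 2245, 2246, 2250, 2251, 2256, 2257, 2261, 2262, 2263 → 9.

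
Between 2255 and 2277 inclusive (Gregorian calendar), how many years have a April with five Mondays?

April has 30 days; it has five Mondays when Monday falls among the first (month-length − 28) days — i.e. when April 1 is one of Monday/Sunday.
April 1 by year: 2255:Sun✓ 2256:Tue 2257:Wed 2258:Thu 2259:Fri 2260:Sun✓ 2261:Mon✓ 2262:Tue 2263:Wed 2264:Fri 2265:Sat 2266:Sun✓ 2267:Mon✓ 2268:Wed 2269:Thu 2270:Fri 2271:Sat 2272:Mon✓ 2273:Tue 2274:Wed 2275:Thu 2276:Sat 2277:Sun✓
Years with five Mondays: 2255, 2260, 2261, 2266, 2267, 2272, 2277 → 7.

7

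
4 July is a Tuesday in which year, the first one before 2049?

From one year to the next, a fixed date's weekday advances by 1, or by 2 when a Feb 29 lies between the two dates.
2049: July 4 is Sunday.
2048: Saturday (−1)
2047: Thursday (−2)
2046: Wednesday (−1)
2045: Tuesday (−1)
4 July falls on a Tuesday in 2045.

2045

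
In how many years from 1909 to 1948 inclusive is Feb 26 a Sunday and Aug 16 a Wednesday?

Check each year's weekday for Feb 26 and Aug 16:
  1909: Fri/Mon  1910: Sat/Tue  1911: Sun/Wed ✓  1912: Mon/Fri  1913: Wed/Sat  1914: Thu/Sun  1915: Fri/Mon  1916: Sat/Wed  1917: Mon/Thu  1918: Tue/Fri  1919: Wed/Sat  1920: Thu/Mon  1921: Sat/Tue  1922: Sun/Wed ✓  …(12 more)…  1935: Tue/Fri  1936: Wed/Sun  1937: Fri/Mon  1938: Sat/Tue  1939: Sun/Wed ✓  1940: Mon/Fri  1941: Wed/Sat  1942: Thu/Sun  1943: Fri/Mon  1944: Sat/Wed  1945: Mon/Thu  1946: Tue/Fri  1947: Wed/Sat  1948: Thu/Mon
Both conditions hold in: 1911, 1922, 1933, 1939 — 4.

4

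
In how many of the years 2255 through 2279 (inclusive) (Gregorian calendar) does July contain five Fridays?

July has 31 days; it has five Fridays when Friday falls among the first (month-length − 28) days — i.e. when July 1 is one of Friday/Thursday/Wednesday.
July 1 by year: 2255:Sun 2256:Tue 2257:Wed✓ 2258:Thu✓ 2259:Fri✓ 2260:Sun 2261:Mon 2262:Tue 2263:Wed✓ 2264:Fri✓ 2265:Sat 2266:Sun 2267:Mon 2268:Wed✓ 2269:Thu✓ 2270:Fri✓ 2271:Sat 2272:Mon 2273:Tue 2274:Wed✓ 2275:Thu✓ 2276:Sat 2277:Sun 2278:Mon 2279:Tue
Years with five Fridays: 2257, 2258, 2259, 2263, 2264, 2268, 2269, 2270, 2274, 2275 → 10.

10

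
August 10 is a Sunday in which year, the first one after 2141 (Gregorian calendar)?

2149

From one year to the next, a fixed date's weekday advances by 1, or by 2 when a Feb 29 lies between the two dates.
2141: August 10 is Thursday.
2142: Friday (+1)
2143: Saturday (+1)
2144: Monday (+2)
2145: Tuesday (+1)
2146: Wednesday (+1)
2147: Thursday (+1)
2148: Saturday (+2)
2149: Sunday (+1)
August 10 falls on a Sunday in 2149.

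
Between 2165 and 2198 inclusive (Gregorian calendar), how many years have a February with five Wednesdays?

February has 28 days (29 in leap years); it has five Wednesdays when Wednesday falls among the first (month-length − 28) days — i.e. when February 1 is Wednesday in a leap year (never in a common year).
February 1 by year: 2165:Fri 2166:Sat 2167:Sun 2168:Mon 2169:Wed 2170:Thu 2171:Fri 2172:Sat 2173:Mon 2174:Tue 2175:Wed 2176:Thu 2177:Sat 2178:Sun 2179:Mon …(4 more)… 2184:Sun 2185:Tue 2186:Wed 2187:Thu 2188:Fri 2189:Sun 2190:Mon 2191:Tue 2192:Wed✓ 2193:Fri 2194:Sat 2195:Sun 2196:Mon 2197:Wed 2198:Thu
Years with five Wednesdays: 2192 → 1.

1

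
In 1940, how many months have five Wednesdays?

4

A month of length L has five Wednesdays iff its first Wednesday is on day ≤ L−28 (so day 1–3 in a 31-day month, 1–2 in a 30-day month, day 1 in a leap February).
Checking each month of 1940: Jan starts Mon (31d) ✓; Feb starts Thu (29d); Mar starts Fri (31d); Apr starts Mon (30d); May starts Wed (31d) ✓; Jun starts Sat (30d); Jul starts Mon (31d) ✓; Aug starts Thu (31d); Sep starts Sun (30d); Oct starts Tue (31d) ✓; Nov starts Fri (30d); Dec starts Sun (31d).
Five-Wednesday months: January, May, July, October → 4.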